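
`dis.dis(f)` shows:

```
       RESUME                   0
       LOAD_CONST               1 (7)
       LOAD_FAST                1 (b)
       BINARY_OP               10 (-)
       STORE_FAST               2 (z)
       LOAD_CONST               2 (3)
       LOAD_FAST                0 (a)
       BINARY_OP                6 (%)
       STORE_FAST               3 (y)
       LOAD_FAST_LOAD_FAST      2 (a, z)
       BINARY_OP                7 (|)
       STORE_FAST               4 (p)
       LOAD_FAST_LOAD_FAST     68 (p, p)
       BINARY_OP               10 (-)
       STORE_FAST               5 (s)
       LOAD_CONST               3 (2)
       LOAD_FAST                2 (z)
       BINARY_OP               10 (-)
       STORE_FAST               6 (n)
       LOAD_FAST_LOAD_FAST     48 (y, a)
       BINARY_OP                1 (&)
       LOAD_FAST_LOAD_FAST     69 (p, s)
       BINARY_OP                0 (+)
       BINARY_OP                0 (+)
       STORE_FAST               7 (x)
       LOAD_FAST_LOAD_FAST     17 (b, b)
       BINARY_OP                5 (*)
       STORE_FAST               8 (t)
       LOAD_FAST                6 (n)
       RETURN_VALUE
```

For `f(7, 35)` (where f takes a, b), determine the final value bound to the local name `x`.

LOAD_CONST → push 7. Stack: [7]
LOAD_FAST b → push 35. Stack: [7, 35]
BINARY_OP - → 7 - 35 = -28. Stack: [-28]
STORE_FAST z → z=-28. Stack: []
LOAD_CONST → push 3. Stack: [3]
LOAD_FAST a → push 7. Stack: [3, 7]
BINARY_OP % → 3 % 7 = 3. Stack: [3]
STORE_FAST y → y=3. Stack: []
LOAD_FAST_LOAD_FAST a,z → push 7,-28. Stack: [7, -28]
BINARY_OP | → 7 | -28 = -25. Stack: [-25]
STORE_FAST p → p=-25. Stack: []
LOAD_FAST_LOAD_FAST p,p → push -25,-25. Stack: [-25, -25]
BINARY_OP - → -25 - -25 = 0. Stack: [0]
STORE_FAST s → s=0. Stack: []
LOAD_CONST → push 2. Stack: [2]
LOAD_FAST z → push -28. Stack: [2, -28]
BINARY_OP - → 2 - -28 = 30. Stack: [30]
STORE_FAST n → n=30. Stack: []
LOAD_FAST_LOAD_FAST y,a → push 3,7. Stack: [3, 7]
BINARY_OP & → 3 & 7 = 3. Stack: [3]
LOAD_FAST_LOAD_FAST p,s → push -25,0. Stack: [3, -25, 0]
BINARY_OP + → -25 + 0 = -25. Stack: [3, -25]
BINARY_OP + → 3 + -25 = -22. Stack: [-22]
STORE_FAST x → x=-22. Stack: []
LOAD_FAST_LOAD_FAST b,b → push 35,35. Stack: [35, 35]
BINARY_OP * → 35 * 35 = 1225. Stack: [1225]
STORE_FAST t → t=1225. Stack: []
LOAD_FAST n → push 30. Stack: [30]
RETURN_VALUE → return 30.

-22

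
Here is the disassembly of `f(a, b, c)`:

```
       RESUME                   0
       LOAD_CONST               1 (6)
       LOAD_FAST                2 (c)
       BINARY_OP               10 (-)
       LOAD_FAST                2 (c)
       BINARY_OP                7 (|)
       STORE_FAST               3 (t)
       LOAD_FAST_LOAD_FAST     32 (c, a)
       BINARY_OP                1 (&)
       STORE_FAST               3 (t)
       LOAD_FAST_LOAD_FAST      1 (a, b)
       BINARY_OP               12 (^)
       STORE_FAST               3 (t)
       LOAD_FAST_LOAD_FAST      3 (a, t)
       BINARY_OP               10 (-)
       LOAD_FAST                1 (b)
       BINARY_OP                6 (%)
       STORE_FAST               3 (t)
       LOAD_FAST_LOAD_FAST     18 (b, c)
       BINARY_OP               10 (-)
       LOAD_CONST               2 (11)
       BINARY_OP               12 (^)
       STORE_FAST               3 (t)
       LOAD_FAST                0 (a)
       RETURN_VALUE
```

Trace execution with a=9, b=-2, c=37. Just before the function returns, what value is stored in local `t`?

LOAD_CONST → push 6. Stack: [6]
LOAD_FAST c → push 37. Stack: [6, 37]
BINARY_OP - → 6 - 37 = -31. Stack: [-31]
LOAD_FAST c → push 37. Stack: [-31, 37]
BINARY_OP | → -31 | 37 = -27. Stack: [-27]
STORE_FAST t → t=-27. Stack: []
LOAD_FAST_LOAD_FAST c,a → push 37,9. Stack: [37, 9]
BINARY_OP & → 37 & 9 = 1. Stack: [1]
STORE_FAST t → t=1. Stack: []
LOAD_FAST_LOAD_FAST a,b → push 9,-2. Stack: [9, -2]
BINARY_OP ^ → 9 ^ -2 = -9. Stack: [-9]
STORE_FAST t → t=-9. Stack: []
LOAD_FAST_LOAD_FAST a,t → push 9,-9. Stack: [9, -9]
BINARY_OP - → 9 - -9 = 18. Stack: [18]
LOAD_FAST b → push -2. Stack: [18, -2]
BINARY_OP % → 18 % -2 = 0. Stack: [0]
STORE_FAST t → t=0. Stack: []
LOAD_FAST_LOAD_FAST b,c → push -2,37. Stack: [-2, 37]
BINARY_OP - → -2 - 37 = -39. Stack: [-39]
LOAD_CONST → push 11. Stack: [-39, 11]
BINARY_OP ^ → -39 ^ 11 = -46. Stack: [-46]
STORE_FAST t → t=-46. Stack: []
LOAD_FAST a → push 9. Stack: [9]
RETURN_VALUE → return 9.

-46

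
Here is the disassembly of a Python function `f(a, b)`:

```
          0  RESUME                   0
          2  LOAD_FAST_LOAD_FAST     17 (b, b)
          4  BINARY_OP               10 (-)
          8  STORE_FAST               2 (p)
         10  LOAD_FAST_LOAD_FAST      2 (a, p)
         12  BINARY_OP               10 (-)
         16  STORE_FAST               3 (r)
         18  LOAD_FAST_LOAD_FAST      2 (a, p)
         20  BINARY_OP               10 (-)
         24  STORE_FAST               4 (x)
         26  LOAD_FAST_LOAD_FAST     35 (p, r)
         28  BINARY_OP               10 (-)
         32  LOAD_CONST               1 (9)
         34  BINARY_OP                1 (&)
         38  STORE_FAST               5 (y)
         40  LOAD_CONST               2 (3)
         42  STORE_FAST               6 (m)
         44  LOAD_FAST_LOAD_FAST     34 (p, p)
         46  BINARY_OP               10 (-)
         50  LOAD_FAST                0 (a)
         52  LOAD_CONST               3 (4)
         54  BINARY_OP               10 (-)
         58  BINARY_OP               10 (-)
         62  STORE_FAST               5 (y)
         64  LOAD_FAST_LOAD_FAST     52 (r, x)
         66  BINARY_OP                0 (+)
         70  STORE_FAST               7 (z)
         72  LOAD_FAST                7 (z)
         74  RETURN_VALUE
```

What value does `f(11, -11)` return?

22

LOAD_FAST_LOAD_FAST b,b → push -11,-11. Stack: [-11, -11]
BINARY_OP - → -11 - -11 = 0. Stack: [0]
STORE_FAST p → p=0. Stack: []
LOAD_FAST_LOAD_FAST a,p → push 11,0. Stack: [11, 0]
BINARY_OP - → 11 - 0 = 11. Stack: [11]
STORE_FAST r → r=11. Stack: []
LOAD_FAST_LOAD_FAST a,p → push 11,0. Stack: [11, 0]
BINARY_OP - → 11 - 0 = 11. Stack: [11]
STORE_FAST x → x=11. Stack: []
LOAD_FAST_LOAD_FAST p,r → push 0,11. Stack: [0, 11]
BINARY_OP - → 0 - 11 = -11. Stack: [-11]
LOAD_CONST → push 9. Stack: [-11, 9]
BINARY_OP & → -11 & 9 = 1. Stack: [1]
STORE_FAST y → y=1. Stack: []
LOAD_CONST → push 3. Stack: [3]
STORE_FAST m → m=3. Stack: []
LOAD_FAST_LOAD_FAST p,p → push 0,0. Stack: [0, 0]
BINARY_OP - → 0 - 0 = 0. Stack: [0]
LOAD_FAST a → push 11. Stack: [0, 11]
LOAD_CONST → push 4. Stack: [0, 11, 4]
BINARY_OP - → 11 - 4 = 7. Stack: [0, 7]
BINARY_OP - → 0 - 7 = -7. Stack: [-7]
STORE_FAST y → y=-7. Stack: []
LOAD_FAST_LOAD_FAST r,x → push 11,11. Stack: [11, 11]
BINARY_OP + → 11 + 11 = 22. Stack: [22]
STORE_FAST z → z=22. Stack: []
LOAD_FAST z → push 22. Stack: [22]
RETURN_VALUE → return 22.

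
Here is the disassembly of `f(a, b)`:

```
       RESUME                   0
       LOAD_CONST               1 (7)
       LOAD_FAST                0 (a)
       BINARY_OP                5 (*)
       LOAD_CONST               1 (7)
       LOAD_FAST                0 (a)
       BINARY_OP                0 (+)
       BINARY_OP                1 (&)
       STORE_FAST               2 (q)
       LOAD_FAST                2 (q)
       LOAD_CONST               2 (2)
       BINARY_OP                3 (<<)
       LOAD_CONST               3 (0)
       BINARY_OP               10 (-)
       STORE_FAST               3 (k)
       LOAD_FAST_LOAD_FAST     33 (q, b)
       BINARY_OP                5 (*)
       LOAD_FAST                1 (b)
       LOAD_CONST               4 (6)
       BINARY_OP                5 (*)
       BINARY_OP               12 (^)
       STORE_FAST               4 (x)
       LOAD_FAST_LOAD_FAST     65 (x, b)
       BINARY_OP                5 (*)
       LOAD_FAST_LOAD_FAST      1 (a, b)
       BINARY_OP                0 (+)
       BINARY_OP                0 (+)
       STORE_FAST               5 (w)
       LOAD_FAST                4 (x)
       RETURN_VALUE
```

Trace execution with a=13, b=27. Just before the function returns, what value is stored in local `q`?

LOAD_CONST → push 7. Stack: [7]
LOAD_FAST a → push 13. Stack: [7, 13]
BINARY_OP * → 7 * 13 = 91. Stack: [91]
LOAD_CONST → push 7. Stack: [91, 7]
LOAD_FAST a → push 13. Stack: [91, 7, 13]
BINARY_OP + → 7 + 13 = 20. Stack: [91, 20]
BINARY_OP & → 91 & 20 = 16. Stack: [16]
STORE_FAST q → q=16. Stack: []
LOAD_FAST q → push 16. Stack: [16]
LOAD_CONST → push 2. Stack: [16, 2]
BINARY_OP << → 16 << 2 = 64. Stack: [64]
LOAD_CONST → push 0. Stack: [64, 0]
BINARY_OP - → 64 - 0 = 64. Stack: [64]
STORE_FAST k → k=64. Stack: []
LOAD_FAST_LOAD_FAST q,b → push 16,27. Stack: [16, 27]
BINARY_OP * → 16 * 27 = 432. Stack: [432]
LOAD_FAST b → push 27. Stack: [432, 27]
LOAD_CONST → push 6. Stack: [432, 27, 6]
BINARY_OP * → 27 * 6 = 162. Stack: [432, 162]
BINARY_OP ^ → 432 ^ 162 = 274. Stack: [274]
STORE_FAST x → x=274. Stack: []
LOAD_FAST_LOAD_FAST x,b → push 274,27. Stack: [274, 27]
BINARY_OP * → 274 * 27 = 7398. Stack: [7398]
LOAD_FAST_LOAD_FAST a,b → push 13,27. Stack: [7398, 13, 27]
BINARY_OP + → 13 + 27 = 40. Stack: [7398, 40]
BINARY_OP + → 7398 + 40 = 7438. Stack: [7438]
STORE_FAST w → w=7438. Stack: []
LOAD_FAST x → push 274. Stack: [274]
RETURN_VALUE → return 274.

16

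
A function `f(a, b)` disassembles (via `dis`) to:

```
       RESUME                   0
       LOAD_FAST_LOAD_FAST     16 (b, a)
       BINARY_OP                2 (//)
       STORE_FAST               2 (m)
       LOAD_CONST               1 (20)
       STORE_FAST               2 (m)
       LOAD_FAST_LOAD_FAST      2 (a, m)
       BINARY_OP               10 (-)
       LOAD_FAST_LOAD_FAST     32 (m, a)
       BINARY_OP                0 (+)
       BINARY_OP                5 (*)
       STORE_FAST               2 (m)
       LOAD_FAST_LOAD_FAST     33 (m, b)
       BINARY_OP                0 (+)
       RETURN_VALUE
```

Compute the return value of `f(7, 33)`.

LOAD_FAST_LOAD_FAST b,a → push 33,7. Stack: [33, 7]
BINARY_OP // → 33 // 7 = 4. Stack: [4]
STORE_FAST m → m=4. Stack: []
LOAD_CONST → push 20. Stack: [20]
STORE_FAST m → m=20. Stack: []
LOAD_FAST_LOAD_FAST a,m → push 7,20. Stack: [7, 20]
BINARY_OP - → 7 - 20 = -13. Stack: [-13]
LOAD_FAST_LOAD_FAST m,a → push 20,7. Stack: [-13, 20, 7]
BINARY_OP + → 20 + 7 = 27. Stack: [-13, 27]
BINARY_OP * → -13 * 27 = -351. Stack: [-351]
STORE_FAST m → m=-351. Stack: []
LOAD_FAST_LOAD_FAST m,b → push -351,33. Stack: [-351, 33]
BINARY_OP + → -351 + 33 = -318. Stack: [-318]
RETURN_VALUE → return -318.

-318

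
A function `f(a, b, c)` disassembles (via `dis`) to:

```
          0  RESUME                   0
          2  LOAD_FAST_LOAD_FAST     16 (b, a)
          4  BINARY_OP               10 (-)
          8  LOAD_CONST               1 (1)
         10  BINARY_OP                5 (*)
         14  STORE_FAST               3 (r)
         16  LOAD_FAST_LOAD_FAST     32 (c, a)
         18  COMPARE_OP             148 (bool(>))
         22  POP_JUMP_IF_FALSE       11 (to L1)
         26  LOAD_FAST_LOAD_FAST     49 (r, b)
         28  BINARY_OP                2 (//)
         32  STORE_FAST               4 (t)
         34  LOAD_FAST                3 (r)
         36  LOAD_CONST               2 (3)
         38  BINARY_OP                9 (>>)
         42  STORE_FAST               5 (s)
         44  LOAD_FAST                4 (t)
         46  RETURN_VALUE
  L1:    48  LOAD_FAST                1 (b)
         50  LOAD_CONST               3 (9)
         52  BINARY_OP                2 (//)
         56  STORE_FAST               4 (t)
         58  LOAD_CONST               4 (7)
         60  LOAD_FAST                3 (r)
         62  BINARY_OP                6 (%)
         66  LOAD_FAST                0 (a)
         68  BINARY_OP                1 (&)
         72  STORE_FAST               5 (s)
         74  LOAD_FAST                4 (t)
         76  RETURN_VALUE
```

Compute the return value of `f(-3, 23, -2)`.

1

LOAD_FAST_LOAD_FAST b,a → push 23,-3. Stack: [23, -3]
BINARY_OP - → 23 - -3 = 26. Stack: [26]
LOAD_CONST → push 1. Stack: [26, 1]
BINARY_OP * → 26 * 1 = 26. Stack: [26]
STORE_FAST r → r=26. Stack: []
LOAD_FAST_LOAD_FAST c,a → push -2,-3. Stack: [-2, -3]
COMPARE_OP bool(>) → -2 vs -3 = True. Stack: [True]
POP_JUMP_IF_FALSE → pop True; no jump. Stack: []
LOAD_FAST_LOAD_FAST r,b → push 26,23. Stack: [26, 23]
BINARY_OP // → 26 // 23 = 1. Stack: [1]
STORE_FAST t → t=1. Stack: []
LOAD_FAST r → push 26. Stack: [26]
LOAD_CONST → push 3. Stack: [26, 3]
BINARY_OP >> → 26 >> 3 = 3. Stack: [3]
STORE_FAST s → s=3. Stack: []
LOAD_FAST t → push 1. Stack: [1]
RETURN_VALUE → return 1.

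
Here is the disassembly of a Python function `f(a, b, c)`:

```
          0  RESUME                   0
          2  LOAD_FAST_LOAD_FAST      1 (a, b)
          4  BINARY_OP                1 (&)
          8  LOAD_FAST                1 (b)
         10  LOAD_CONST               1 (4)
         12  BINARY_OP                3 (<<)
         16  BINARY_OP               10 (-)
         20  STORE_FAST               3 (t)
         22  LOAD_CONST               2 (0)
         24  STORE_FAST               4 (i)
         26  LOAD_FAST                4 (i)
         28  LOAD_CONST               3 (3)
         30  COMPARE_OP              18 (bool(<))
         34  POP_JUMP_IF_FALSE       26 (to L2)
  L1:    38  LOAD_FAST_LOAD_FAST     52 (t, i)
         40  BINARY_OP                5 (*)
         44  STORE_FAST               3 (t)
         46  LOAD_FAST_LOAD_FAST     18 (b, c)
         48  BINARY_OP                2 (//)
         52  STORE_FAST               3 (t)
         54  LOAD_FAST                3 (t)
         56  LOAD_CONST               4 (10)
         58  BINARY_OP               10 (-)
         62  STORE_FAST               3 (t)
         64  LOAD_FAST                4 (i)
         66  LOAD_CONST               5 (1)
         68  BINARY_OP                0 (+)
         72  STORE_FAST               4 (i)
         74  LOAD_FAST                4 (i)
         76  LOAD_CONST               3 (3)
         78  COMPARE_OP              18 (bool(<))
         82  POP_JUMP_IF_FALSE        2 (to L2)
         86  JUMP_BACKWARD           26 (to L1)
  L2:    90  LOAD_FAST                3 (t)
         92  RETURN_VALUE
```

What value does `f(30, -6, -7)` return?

-10

LOAD_FAST_LOAD_FAST a,b → push 30,-6
BINARY_OP & → 30 & -6 = 26
LOAD_FAST b → push -6
LOAD_CONST → push 4
BINARY_OP << → -6 << 4 = -96
BINARY_OP - → 26 - -96 = 122
STORE_FAST t → t=122
LOAD_CONST → push 0
STORE_FAST i → i=0
LOAD_FAST i → push 0
LOAD_CONST → push 3
COMPARE_OP bool(<) → 0 vs 3 = True
POP_JUMP_IF_FALSE → pop True; no jump
LOAD_FAST_LOAD_FAST t,i → push 122,0
BINARY_OP * → 122 * 0 = 0
STORE_FAST t → t=0
LOAD_FAST_LOAD_FAST b,c → push -6,-7
BINARY_OP // → -6 // -7 = 0
STORE_FAST t → t=0
LOAD_FAST t → push 0
LOAD_CONST → push 10
BINARY_OP - → 0 - 10 = -10
STORE_FAST t → t=-10
LOAD_FAST i → push 0
LOAD_CONST → push 1
BINARY_OP + → 0 + 1 = 1
STORE_FAST i → i=1
LOAD_FAST i → push 1
LOAD_CONST → push 3
COMPARE_OP bool(<) → 1 vs 3 = True
POP_JUMP_IF_FALSE → pop True; no jump
LOAD_FAST_LOAD_FAST t,i → push -10,1
BINARY_OP * → -10 * 1 = -10
STORE_FAST t → t=-10
LOAD_FAST_LOAD_FAST b,c → push -6,-7
BINARY_OP // → -6 // -7 = 0
STORE_FAST t → t=0
LOAD_FAST t → push 0
LOAD_CONST → push 10
BINARY_OP - → 0 - 10 = -10
STORE_FAST t → t=-10
LOAD_FAST i → push 1
LOAD_CONST → push 1
BINARY_OP + → 1 + 1 = 2
STORE_FAST i → i=2
LOAD_FAST i → push 2
LOAD_CONST → push 3
COMPARE_OP bool(<) → 2 vs 3 = True
POP_JUMP_IF_FALSE → pop True; no jump
LOAD_FAST_LOAD_FAST t,i → push -10,2
BINARY_OP * → -10 * 2 = -20
STORE_FAST t → t=-20
LOAD_FAST_LOAD_FAST b,c → push -6,-7
BINARY_OP // → -6 // -7 = 0
STORE_FAST t → t=0
LOAD_FAST t → push 0
LOAD_CONST → push 10
BINARY_OP - → 0 - 10 = -10
STORE_FAST t → t=-10
LOAD_FAST i → push 2
LOAD_CONST → push 1
BINARY_OP + → 2 + 1 = 3
STORE_FAST i → i=3
LOAD_FAST i → push 3
LOAD_CONST → push 3
COMPARE_OP bool(<) → 3 vs 3 = False
POP_JUMP_IF_FALSE → pop False; jump
LOAD_FAST t → push -10
RETURN_VALUE → return -10.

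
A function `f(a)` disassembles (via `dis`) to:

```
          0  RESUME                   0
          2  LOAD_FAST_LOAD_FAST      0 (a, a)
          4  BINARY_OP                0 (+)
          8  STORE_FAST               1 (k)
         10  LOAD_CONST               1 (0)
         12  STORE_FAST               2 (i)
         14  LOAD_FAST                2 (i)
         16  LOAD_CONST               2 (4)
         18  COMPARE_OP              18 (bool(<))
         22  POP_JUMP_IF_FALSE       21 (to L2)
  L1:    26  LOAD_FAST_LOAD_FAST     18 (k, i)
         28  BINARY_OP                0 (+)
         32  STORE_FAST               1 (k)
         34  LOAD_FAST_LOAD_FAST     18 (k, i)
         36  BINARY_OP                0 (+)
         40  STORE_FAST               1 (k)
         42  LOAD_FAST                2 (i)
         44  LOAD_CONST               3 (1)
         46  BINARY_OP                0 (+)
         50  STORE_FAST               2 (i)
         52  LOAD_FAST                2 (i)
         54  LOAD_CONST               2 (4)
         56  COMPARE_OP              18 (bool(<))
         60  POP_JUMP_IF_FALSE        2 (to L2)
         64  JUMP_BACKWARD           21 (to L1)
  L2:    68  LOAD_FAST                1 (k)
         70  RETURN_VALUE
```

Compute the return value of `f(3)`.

18

LOAD_FAST_LOAD_FAST a,a → push 3,3
BINARY_OP + → 3 + 3 = 6
STORE_FAST k → k=6
LOAD_CONST → push 0
STORE_FAST i → i=0
LOAD_FAST i → push 0
LOAD_CONST → push 4
COMPARE_OP bool(<) → 0 vs 4 = True
POP_JUMP_IF_FALSE → pop True; no jump
LOAD_FAST_LOAD_FAST k,i → push 6,0
BINARY_OP + → 6 + 0 = 6
STORE_FAST k → k=6
LOAD_FAST_LOAD_FAST k,i → push 6,0
BINARY_OP + → 6 + 0 = 6
STORE_FAST k → k=6
LOAD_FAST i → push 0
LOAD_CONST → push 1
BINARY_OP + → 0 + 1 = 1
STORE_FAST i → i=1
LOAD_FAST i → push 1
LOAD_CONST → push 4
COMPARE_OP bool(<) → 1 vs 4 = True
POP_JUMP_IF_FALSE → pop True; no jump
LOAD_FAST_LOAD_FAST k,i → push 6,1
BINARY_OP + → 6 + 1 = 7
STORE_FAST k → k=7
LOAD_FAST_LOAD_FAST k,i → push 7,1
BINARY_OP + → 7 + 1 = 8
STORE_FAST k → k=8
LOAD_FAST i → push 1
LOAD_CONST → push 1
BINARY_OP + → 1 + 1 = 2
STORE_FAST i → i=2
LOAD_FAST i → push 2
LOAD_CONST → push 4
COMPARE_OP bool(<) → 2 vs 4 = True
POP_JUMP_IF_FALSE → pop True; no jump
LOAD_FAST_LOAD_FAST k,i → push 8,2
BINARY_OP + → 8 + 2 = 10
STORE_FAST k → k=10
LOAD_FAST_LOAD_FAST k,i → push 10,2
BINARY_OP + → 10 + 2 = 12
STORE_FAST k → k=12
LOAD_FAST i → push 2
LOAD_CONST → push 1
BINARY_OP + → 2 + 1 = 3
STORE_FAST i → i=3
LOAD_FAST i → push 3
LOAD_CONST → push 4
COMPARE_OP bool(<) → 3 vs 4 = True
POP_JUMP_IF_FALSE → pop True; no jump
LOAD_FAST_LOAD_FAST k,i → push 12,3
BINARY_OP + → 12 + 3 = 15
STORE_FAST k → k=15
LOAD_FAST_LOAD_FAST k,i → push 15,3
BINARY_OP + → 15 + 3 = 18
STORE_FAST k → k=18
LOAD_FAST i → push 3
LOAD_CONST → push 1
BINARY_OP + → 3 + 1 = 4
STORE_FAST i → i=4
LOAD_FAST i → push 4
LOAD_CONST → push 4
COMPARE_OP bool(<) → 4 vs 4 = False
POP_JUMP_IF_FALSE → pop False; jump
LOAD_FAST k → push 18
RETURN_VALUE → return 18.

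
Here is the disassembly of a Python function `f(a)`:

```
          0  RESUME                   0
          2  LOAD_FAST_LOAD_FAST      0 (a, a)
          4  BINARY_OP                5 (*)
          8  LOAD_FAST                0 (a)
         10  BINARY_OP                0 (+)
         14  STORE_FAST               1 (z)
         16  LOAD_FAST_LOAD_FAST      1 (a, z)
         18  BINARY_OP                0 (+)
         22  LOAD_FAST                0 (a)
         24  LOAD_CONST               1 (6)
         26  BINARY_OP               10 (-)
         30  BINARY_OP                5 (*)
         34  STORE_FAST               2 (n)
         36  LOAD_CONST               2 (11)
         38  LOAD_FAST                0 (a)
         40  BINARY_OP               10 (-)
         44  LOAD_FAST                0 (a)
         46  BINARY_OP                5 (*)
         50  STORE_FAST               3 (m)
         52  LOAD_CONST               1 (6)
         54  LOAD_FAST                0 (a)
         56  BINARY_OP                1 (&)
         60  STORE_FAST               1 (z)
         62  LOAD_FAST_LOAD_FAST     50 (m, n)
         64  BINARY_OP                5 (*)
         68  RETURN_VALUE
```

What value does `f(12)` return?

LOAD_FAST_LOAD_FAST a,a → push 12,12. Stack: [12, 12]
BINARY_OP * → 12 * 12 = 144. Stack: [144]
LOAD_FAST a → push 12. Stack: [144, 12]
BINARY_OP + → 144 + 12 = 156. Stack: [156]
STORE_FAST z → z=156. Stack: []
LOAD_FAST_LOAD_FAST a,z → push 12,156. Stack: [12, 156]
BINARY_OP + → 12 + 156 = 168. Stack: [168]
LOAD_FAST a → push 12. Stack: [168, 12]
LOAD_CONST → push 6. Stack: [168, 12, 6]
BINARY_OP - → 12 - 6 = 6. Stack: [168, 6]
BINARY_OP * → 168 * 6 = 1008. Stack: [1008]
STORE_FAST n → n=1008. Stack: []
LOAD_CONST → push 11. Stack: [11]
LOAD_FAST a → push 12. Stack: [11, 12]
BINARY_OP - → 11 - 12 = -1. Stack: [-1]
LOAD_FAST a → push 12. Stack: [-1, 12]
BINARY_OP * → -1 * 12 = -12. Stack: [-12]
STORE_FAST m → m=-12. Stack: []
LOAD_CONST → push 6. Stack: [6]
LOAD_FAST a → push 12. Stack: [6, 12]
BINARY_OP & → 6 & 12 = 4. Stack: [4]
STORE_FAST z → z=4. Stack: []
LOAD_FAST_LOAD_FAST m,n → push -12,1008. Stack: [-12, 1008]
BINARY_OP * → -12 * 1008 = -12096. Stack: [-12096]
RETURN_VALUE → return -12096.

-12096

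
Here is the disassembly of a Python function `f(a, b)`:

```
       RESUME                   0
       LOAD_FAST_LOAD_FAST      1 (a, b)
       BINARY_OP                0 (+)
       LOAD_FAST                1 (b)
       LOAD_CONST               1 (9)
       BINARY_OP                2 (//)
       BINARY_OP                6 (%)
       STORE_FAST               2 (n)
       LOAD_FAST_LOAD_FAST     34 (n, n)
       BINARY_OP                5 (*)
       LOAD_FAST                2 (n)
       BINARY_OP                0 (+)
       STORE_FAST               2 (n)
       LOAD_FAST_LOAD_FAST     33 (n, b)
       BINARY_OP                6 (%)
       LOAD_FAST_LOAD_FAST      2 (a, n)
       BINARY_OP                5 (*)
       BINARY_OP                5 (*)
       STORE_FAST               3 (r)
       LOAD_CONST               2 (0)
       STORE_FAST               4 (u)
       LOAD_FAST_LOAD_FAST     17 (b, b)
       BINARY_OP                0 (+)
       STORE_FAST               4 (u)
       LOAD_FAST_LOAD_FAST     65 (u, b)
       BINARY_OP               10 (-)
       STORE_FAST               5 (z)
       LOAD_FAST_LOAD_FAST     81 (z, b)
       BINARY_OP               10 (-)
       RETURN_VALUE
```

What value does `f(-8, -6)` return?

0

LOAD_FAST_LOAD_FAST a,b → push -8,-6. Stack: [-8, -6]
BINARY_OP + → -8 + -6 = -14. Stack: [-14]
LOAD_FAST b → push -6. Stack: [-14, -6]
LOAD_CONST → push 9. Stack: [-14, -6, 9]
BINARY_OP // → -6 // 9 = -1. Stack: [-14, -1]
BINARY_OP % → -14 % -1 = 0. Stack: [0]
STORE_FAST n → n=0. Stack: []
LOAD_FAST_LOAD_FAST n,n → push 0,0. Stack: [0, 0]
BINARY_OP * → 0 * 0 = 0. Stack: [0]
LOAD_FAST n → push 0. Stack: [0, 0]
BINARY_OP + → 0 + 0 = 0. Stack: [0]
STORE_FAST n → n=0. Stack: []
LOAD_FAST_LOAD_FAST n,b → push 0,-6. Stack: [0, -6]
BINARY_OP % → 0 % -6 = 0. Stack: [0]
LOAD_FAST_LOAD_FAST a,n → push -8,0. Stack: [0, -8, 0]
BINARY_OP * → -8 * 0 = 0. Stack: [0, 0]
BINARY_OP * → 0 * 0 = 0. Stack: [0]
STORE_FAST r → r=0. Stack: []
LOAD_CONST → push 0. Stack: [0]
STORE_FAST u → u=0. Stack: []
LOAD_FAST_LOAD_FAST b,b → push -6,-6. Stack: [-6, -6]
BINARY_OP + → -6 + -6 = -12. Stack: [-12]
STORE_FAST u → u=-12. Stack: []
LOAD_FAST_LOAD_FAST u,b → push -12,-6. Stack: [-12, -6]
BINARY_OP - → -12 - -6 = -6. Stack: [-6]
STORE_FAST z → z=-6. Stack: []
LOAD_FAST_LOAD_FAST z,b → push -6,-6. Stack: [-6, -6]
BINARY_OP - → -6 - -6 = 0. Stack: [0]
RETURN_VALUE → return 0.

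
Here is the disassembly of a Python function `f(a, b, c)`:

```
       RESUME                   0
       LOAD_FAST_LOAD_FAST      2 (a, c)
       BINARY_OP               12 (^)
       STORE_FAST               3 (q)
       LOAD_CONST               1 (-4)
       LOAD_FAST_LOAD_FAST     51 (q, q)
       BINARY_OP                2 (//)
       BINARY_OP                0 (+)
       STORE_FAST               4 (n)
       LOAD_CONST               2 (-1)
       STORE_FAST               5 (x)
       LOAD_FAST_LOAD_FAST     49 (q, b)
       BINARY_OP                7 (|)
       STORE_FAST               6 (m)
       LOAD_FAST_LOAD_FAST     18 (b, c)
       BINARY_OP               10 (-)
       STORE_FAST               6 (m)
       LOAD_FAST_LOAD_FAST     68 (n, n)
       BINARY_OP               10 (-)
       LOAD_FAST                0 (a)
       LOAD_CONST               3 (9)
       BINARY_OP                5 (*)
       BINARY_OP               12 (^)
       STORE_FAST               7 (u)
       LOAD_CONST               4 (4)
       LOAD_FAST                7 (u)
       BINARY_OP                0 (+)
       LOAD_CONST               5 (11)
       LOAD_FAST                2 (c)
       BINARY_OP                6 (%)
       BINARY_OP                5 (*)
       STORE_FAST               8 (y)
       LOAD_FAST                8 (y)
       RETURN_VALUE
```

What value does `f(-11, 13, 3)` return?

-190

LOAD_FAST_LOAD_FAST a,c → push -11,3. Stack: [-11, 3]
BINARY_OP ^ → -11 ^ 3 = -10. Stack: [-10]
STORE_FAST q → q=-10. Stack: []
LOAD_CONST → push -4. Stack: [-4]
LOAD_FAST_LOAD_FAST q,q → push -10,-10. Stack: [-4, -10, -10]
BINARY_OP // → -10 // -10 = 1. Stack: [-4, 1]
BINARY_OP + → -4 + 1 = -3. Stack: [-3]
STORE_FAST n → n=-3. Stack: []
LOAD_CONST → push -1. Stack: [-1]
STORE_FAST x → x=-1. Stack: []
LOAD_FAST_LOAD_FAST q,b → push -10,13. Stack: [-10, 13]
BINARY_OP | → -10 | 13 = -1. Stack: [-1]
STORE_FAST m → m=-1. Stack: []
LOAD_FAST_LOAD_FAST b,c → push 13,3. Stack: [13, 3]
BINARY_OP - → 13 - 3 = 10. Stack: [10]
STORE_FAST m → m=10. Stack: []
LOAD_FAST_LOAD_FAST n,n → push -3,-3. Stack: [-3, -3]
BINARY_OP - → -3 - -3 = 0. Stack: [0]
LOAD_FAST a → push -11. Stack: [0, -11]
LOAD_CONST → push 9. Stack: [0, -11, 9]
BINARY_OP * → -11 * 9 = -99. Stack: [0, -99]
BINARY_OP ^ → 0 ^ -99 = -99. Stack: [-99]
STORE_FAST u → u=-99. Stack: []
LOAD_CONST → push 4. Stack: [4]
LOAD_FAST u → push -99. Stack: [4, -99]
BINARY_OP + → 4 + -99 = -95. Stack: [-95]
LOAD_CONST → push 11. Stack: [-95, 11]
LOAD_FAST c → push 3. Stack: [-95, 11, 3]
BINARY_OP % → 11 % 3 = 2. Stack: [-95, 2]
BINARY_OP * → -95 * 2 = -190. Stack: [-190]
STORE_FAST y → y=-190. Stack: []
LOAD_FAST y → push -190. Stack: [-190]
RETURN_VALUE → return -190.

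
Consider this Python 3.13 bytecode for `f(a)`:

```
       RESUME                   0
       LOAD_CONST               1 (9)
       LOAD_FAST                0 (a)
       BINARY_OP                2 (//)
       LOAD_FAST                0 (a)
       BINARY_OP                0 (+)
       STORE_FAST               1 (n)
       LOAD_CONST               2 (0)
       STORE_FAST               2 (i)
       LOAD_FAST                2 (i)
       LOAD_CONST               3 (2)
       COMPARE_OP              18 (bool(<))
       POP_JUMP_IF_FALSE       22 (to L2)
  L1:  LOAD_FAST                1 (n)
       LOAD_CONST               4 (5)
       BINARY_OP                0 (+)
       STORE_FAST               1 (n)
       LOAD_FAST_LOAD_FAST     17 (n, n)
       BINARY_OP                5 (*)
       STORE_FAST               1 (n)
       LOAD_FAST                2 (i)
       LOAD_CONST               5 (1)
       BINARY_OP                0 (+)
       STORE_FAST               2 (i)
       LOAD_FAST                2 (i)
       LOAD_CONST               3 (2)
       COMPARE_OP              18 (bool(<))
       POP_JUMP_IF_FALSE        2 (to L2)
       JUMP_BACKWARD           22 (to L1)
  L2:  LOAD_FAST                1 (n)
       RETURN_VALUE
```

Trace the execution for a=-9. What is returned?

900

LOAD_CONST → push 9. Stack: [9]
LOAD_FAST a → push -9. Stack: [9, -9]
BINARY_OP // → 9 // -9 = -1. Stack: [-1]
LOAD_FAST a → push -9. Stack: [-1, -9]
BINARY_OP + → -1 + -9 = -10. Stack: [-10]
STORE_FAST n → n=-10. Stack: []
LOAD_CONST → push 0. Stack: [0]
STORE_FAST i → i=0. Stack: []
LOAD_FAST i → push 0. Stack: [0]
LOAD_CONST → push 2. Stack: [0, 2]
COMPARE_OP bool(<) → 0 vs 2 = True. Stack: [True]
POP_JUMP_IF_FALSE → pop True; no jump. Stack: []
LOAD_FAST n → push -10. Stack: [-10]
LOAD_CONST → push 5. Stack: [-10, 5]
BINARY_OP + → -10 + 5 = -5. Stack: [-5]
STORE_FAST n → n=-5. Stack: []
LOAD_FAST_LOAD_FAST n,n → push -5,-5. Stack: [-5, -5]
BINARY_OP * → -5 * -5 = 25. Stack: [25]
STORE_FAST n → n=25. Stack: []
LOAD_FAST i → push 0. Stack: [0]
LOAD_CONST → push 1. Stack: [0, 1]
BINARY_OP + → 0 + 1 = 1. Stack: [1]
STORE_FAST i → i=1. Stack: []
LOAD_FAST i → push 1. Stack: [1]
LOAD_CONST → push 2. Stack: [1, 2]
COMPARE_OP bool(<) → 1 vs 2 = True. Stack: [True]
POP_JUMP_IF_FALSE → pop True; no jump. Stack: []
LOAD_FAST n → push 25. Stack: [25]
LOAD_CONST → push 5. Stack: [25, 5]
BINARY_OP + → 25 + 5 = 30. Stack: [30]
STORE_FAST n → n=30. Stack: []
LOAD_FAST_LOAD_FAST n,n → push 30,30. Stack: [30, 30]
BINARY_OP * → 30 * 30 = 900. Stack: [900]
STORE_FAST n → n=900. Stack: []
LOAD_FAST i → push 1. Stack: [1]
LOAD_CONST → push 1. Stack: [1, 1]
BINARY_OP + → 1 + 1 = 2. Stack: [2]
STORE_FAST i → i=2. Stack: []
LOAD_FAST i → push 2. Stack: [2]
LOAD_CONST → push 2. Stack: [2, 2]
COMPARE_OP bool(<) → 2 vs 2 = False. Stack: [False]
POP_JUMP_IF_FALSE → pop False; jump. Stack: []
LOAD_FAST n → push 900. Stack: [900]
RETURN_VALUE → return 900.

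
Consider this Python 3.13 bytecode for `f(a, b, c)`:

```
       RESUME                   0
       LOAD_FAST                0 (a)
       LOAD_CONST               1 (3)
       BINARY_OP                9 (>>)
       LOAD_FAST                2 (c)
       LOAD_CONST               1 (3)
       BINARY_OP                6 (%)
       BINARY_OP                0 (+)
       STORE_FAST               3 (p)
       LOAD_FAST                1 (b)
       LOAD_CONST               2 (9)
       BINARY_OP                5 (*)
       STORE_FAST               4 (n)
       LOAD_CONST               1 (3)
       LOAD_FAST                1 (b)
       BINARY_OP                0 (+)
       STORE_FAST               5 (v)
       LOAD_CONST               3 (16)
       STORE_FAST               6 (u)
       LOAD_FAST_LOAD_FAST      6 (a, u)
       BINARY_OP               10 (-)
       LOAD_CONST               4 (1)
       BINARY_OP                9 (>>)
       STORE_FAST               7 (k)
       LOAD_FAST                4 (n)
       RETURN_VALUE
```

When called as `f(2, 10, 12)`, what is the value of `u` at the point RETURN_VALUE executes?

LOAD_FAST a → push 2. Stack: [2]
LOAD_CONST → push 3. Stack: [2, 3]
BINARY_OP >> → 2 >> 3 = 0. Stack: [0]
LOAD_FAST c → push 12. Stack: [0, 12]
LOAD_CONST → push 3. Stack: [0, 12, 3]
BINARY_OP % → 12 % 3 = 0. Stack: [0, 0]
BINARY_OP + → 0 + 0 = 0. Stack: [0]
STORE_FAST p → p=0. Stack: []
LOAD_FAST b → push 10. Stack: [10]
LOAD_CONST → push 9. Stack: [10, 9]
BINARY_OP * → 10 * 9 = 90. Stack: [90]
STORE_FAST n → n=90. Stack: []
LOAD_CONST → push 3. Stack: [3]
LOAD_FAST b → push 10. Stack: [3, 10]
BINARY_OP + → 3 + 10 = 13. Stack: [13]
STORE_FAST v → v=13. Stack: []
LOAD_CONST → push 16. Stack: [16]
STORE_FAST u → u=16. Stack: []
LOAD_FAST_LOAD_FAST a,u → push 2,16. Stack: [2, 16]
BINARY_OP - → 2 - 16 = -14. Stack: [-14]
LOAD_CONST → push 1. Stack: [-14, 1]
BINARY_OP >> → -14 >> 1 = -7. Stack: [-7]
STORE_FAST k → k=-7. Stack: []
LOAD_FAST n → push 90. Stack: [90]
RETURN_VALUE → return 90.

16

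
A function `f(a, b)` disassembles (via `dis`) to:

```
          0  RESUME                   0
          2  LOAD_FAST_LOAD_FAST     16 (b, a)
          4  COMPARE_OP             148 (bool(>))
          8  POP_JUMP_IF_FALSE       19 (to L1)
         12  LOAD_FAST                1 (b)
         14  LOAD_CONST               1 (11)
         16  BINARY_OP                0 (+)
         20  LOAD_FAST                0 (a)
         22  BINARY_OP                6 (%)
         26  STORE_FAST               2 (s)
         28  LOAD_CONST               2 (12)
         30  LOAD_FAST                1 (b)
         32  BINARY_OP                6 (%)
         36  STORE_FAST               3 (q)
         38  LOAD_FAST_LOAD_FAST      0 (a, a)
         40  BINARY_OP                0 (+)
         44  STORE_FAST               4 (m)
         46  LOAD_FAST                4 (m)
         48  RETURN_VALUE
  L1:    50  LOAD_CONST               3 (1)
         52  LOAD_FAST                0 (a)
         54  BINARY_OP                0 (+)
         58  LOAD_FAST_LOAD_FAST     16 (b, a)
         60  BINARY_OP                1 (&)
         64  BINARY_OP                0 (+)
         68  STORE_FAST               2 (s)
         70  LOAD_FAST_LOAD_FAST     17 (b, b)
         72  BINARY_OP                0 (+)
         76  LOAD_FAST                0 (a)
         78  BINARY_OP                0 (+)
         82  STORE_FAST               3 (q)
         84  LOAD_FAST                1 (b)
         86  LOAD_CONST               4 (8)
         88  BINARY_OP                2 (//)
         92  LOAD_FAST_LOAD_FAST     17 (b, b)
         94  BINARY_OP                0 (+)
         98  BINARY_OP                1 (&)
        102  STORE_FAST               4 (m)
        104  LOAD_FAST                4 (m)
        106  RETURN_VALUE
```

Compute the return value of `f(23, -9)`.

-18

LOAD_FAST_LOAD_FAST b,a → push -9,23. Stack: [-9, 23]
COMPARE_OP bool(>) → -9 vs 23 = False. Stack: [False]
POP_JUMP_IF_FALSE → pop False; jump. Stack: []
LOAD_CONST → push 1. Stack: [1]
LOAD_FAST a → push 23. Stack: [1, 23]
BINARY_OP + → 1 + 23 = 24. Stack: [24]
LOAD_FAST_LOAD_FAST b,a → push -9,23. Stack: [24, -9, 23]
BINARY_OP & → -9 & 23 = 23. Stack: [24, 23]
BINARY_OP + → 24 + 23 = 47. Stack: [47]
STORE_FAST s → s=47. Stack: []
LOAD_FAST_LOAD_FAST b,b → push -9,-9. Stack: [-9, -9]
BINARY_OP + → -9 + -9 = -18. Stack: [-18]
LOAD_FAST a → push 23. Stack: [-18, 23]
BINARY_OP + → -18 + 23 = 5. Stack: [5]
STORE_FAST q → q=5. Stack: []
LOAD_FAST b → push -9. Stack: [-9]
LOAD_CONST → push 8. Stack: [-9, 8]
BINARY_OP // → -9 // 8 = -2. Stack: [-2]
LOAD_FAST_LOAD_FAST b,b → push -9,-9. Stack: [-2, -9, -9]
BINARY_OP + → -9 + -9 = -18. Stack: [-2, -18]
BINARY_OP & → -2 & -18 = -18. Stack: [-18]
STORE_FAST m → m=-18. Stack: []
LOAD_FAST m → push -18. Stack: [-18]
RETURN_VALUE → return -18.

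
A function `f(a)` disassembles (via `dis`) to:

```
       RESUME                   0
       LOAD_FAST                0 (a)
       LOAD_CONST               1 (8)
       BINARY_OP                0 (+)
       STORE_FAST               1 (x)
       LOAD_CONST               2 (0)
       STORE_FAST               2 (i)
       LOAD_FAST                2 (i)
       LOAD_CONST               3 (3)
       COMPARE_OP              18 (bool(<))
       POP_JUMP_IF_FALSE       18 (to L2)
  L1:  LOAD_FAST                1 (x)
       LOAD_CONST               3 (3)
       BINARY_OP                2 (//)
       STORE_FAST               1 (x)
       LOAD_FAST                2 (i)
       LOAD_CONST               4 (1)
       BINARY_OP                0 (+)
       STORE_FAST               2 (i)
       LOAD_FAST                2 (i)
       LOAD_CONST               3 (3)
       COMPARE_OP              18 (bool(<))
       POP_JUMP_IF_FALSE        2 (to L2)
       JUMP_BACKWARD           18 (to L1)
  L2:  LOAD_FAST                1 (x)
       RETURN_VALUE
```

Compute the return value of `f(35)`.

1

LOAD_FAST a → push 35. Stack: [35]
LOAD_CONST → push 8. Stack: [35, 8]
BINARY_OP + → 35 + 8 = 43. Stack: [43]
STORE_FAST x → x=43. Stack: []
LOAD_CONST → push 0. Stack: [0]
STORE_FAST i → i=0. Stack: []
LOAD_FAST i → push 0. Stack: [0]
LOAD_CONST → push 3. Stack: [0, 3]
COMPARE_OP bool(<) → 0 vs 3 = True. Stack: [True]
POP_JUMP_IF_FALSE → pop True; no jump. Stack: []
LOAD_FAST x → push 43. Stack: [43]
LOAD_CONST → push 3. Stack: [43, 3]
BINARY_OP // → 43 // 3 = 14. Stack: [14]
STORE_FAST x → x=14. Stack: []
LOAD_FAST i → push 0. Stack: [0]
LOAD_CONST → push 1. Stack: [0, 1]
BINARY_OP + → 0 + 1 = 1. Stack: [1]
STORE_FAST i → i=1. Stack: []
LOAD_FAST i → push 1. Stack: [1]
LOAD_CONST → push 3. Stack: [1, 3]
COMPARE_OP bool(<) → 1 vs 3 = True. Stack: [True]
POP_JUMP_IF_FALSE → pop True; no jump. Stack: []
LOAD_FAST x → push 14. Stack: [14]
LOAD_CONST → push 3. Stack: [14, 3]
BINARY_OP // → 14 // 3 = 4. Stack: [4]
STORE_FAST x → x=4. Stack: []
LOAD_FAST i → push 1. Stack: [1]
LOAD_CONST → push 1. Stack: [1, 1]
BINARY_OP + → 1 + 1 = 2. Stack: [2]
STORE_FAST i → i=2. Stack: []
LOAD_FAST i → push 2. Stack: [2]
LOAD_CONST → push 3. Stack: [2, 3]
COMPARE_OP bool(<) → 2 vs 3 = True. Stack: [True]
POP_JUMP_IF_FALSE → pop True; no jump. Stack: []
LOAD_FAST x → push 4. Stack: [4]
LOAD_CONST → push 3. Stack: [4, 3]
BINARY_OP // → 4 // 3 = 1. Stack: [1]
STORE_FAST x → x=1. Stack: []
LOAD_FAST i → push 2. Stack: [2]
LOAD_CONST → push 1. Stack: [2, 1]
BINARY_OP + → 2 + 1 = 3. Stack: [3]
STORE_FAST i → i=3. Stack: []
LOAD_FAST i → push 3. Stack: [3]
LOAD_CONST → push 3. Stack: [3, 3]
COMPARE_OP bool(<) → 3 vs 3 = False. Stack: [False]
POP_JUMP_IF_FALSE → pop False; jump. Stack: []
LOAD_FAST x → push 1. Stack: [1]
RETURN_VALUE → return 1.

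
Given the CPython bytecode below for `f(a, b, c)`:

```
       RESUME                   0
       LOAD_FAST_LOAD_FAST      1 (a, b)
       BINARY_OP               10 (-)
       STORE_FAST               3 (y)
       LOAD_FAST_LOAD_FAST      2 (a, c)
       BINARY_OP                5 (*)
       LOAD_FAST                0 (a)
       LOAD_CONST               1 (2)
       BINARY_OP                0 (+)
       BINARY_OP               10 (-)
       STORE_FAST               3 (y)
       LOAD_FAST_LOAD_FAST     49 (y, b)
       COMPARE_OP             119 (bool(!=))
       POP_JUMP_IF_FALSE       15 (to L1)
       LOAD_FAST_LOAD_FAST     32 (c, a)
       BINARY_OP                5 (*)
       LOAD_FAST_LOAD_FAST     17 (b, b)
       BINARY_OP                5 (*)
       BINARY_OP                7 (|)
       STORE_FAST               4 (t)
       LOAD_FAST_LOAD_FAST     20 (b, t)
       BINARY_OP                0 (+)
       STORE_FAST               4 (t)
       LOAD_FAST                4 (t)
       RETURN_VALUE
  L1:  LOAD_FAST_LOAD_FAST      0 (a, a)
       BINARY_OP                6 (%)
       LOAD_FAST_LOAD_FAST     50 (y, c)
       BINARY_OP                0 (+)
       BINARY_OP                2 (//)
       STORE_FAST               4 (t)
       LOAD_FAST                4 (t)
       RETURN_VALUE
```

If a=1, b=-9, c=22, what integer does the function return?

LOAD_FAST_LOAD_FAST a,b → push 1,-9. Stack: [1, -9]
BINARY_OP - → 1 - -9 = 10. Stack: [10]
STORE_FAST y → y=10. Stack: []
LOAD_FAST_LOAD_FAST a,c → push 1,22. Stack: [1, 22]
BINARY_OP * → 1 * 22 = 22. Stack: [22]
LOAD_FAST a → push 1. Stack: [22, 1]
LOAD_CONST → push 2. Stack: [22, 1, 2]
BINARY_OP + → 1 + 2 = 3. Stack: [22, 3]
BINARY_OP - → 22 - 3 = 19. Stack: [19]
STORE_FAST y → y=19. Stack: []
LOAD_FAST_LOAD_FAST y,b → push 19,-9. Stack: [19, -9]
COMPARE_OP bool(!=) → 19 vs -9 = True. Stack: [True]
POP_JUMP_IF_FALSE → pop True; no jump. Stack: []
LOAD_FAST_LOAD_FAST c,a → push 22,1. Stack: [22, 1]
BINARY_OP * → 22 * 1 = 22. Stack: [22]
LOAD_FAST_LOAD_FAST b,b → push -9,-9. Stack: [22, -9, -9]
BINARY_OP * → -9 * -9 = 81. Stack: [22, 81]
BINARY_OP | → 22 | 81 = 87. Stack: [87]
STORE_FAST t → t=87. Stack: []
LOAD_FAST_LOAD_FAST b,t → push -9,87. Stack: [-9, 87]
BINARY_OP + → -9 + 87 = 78. Stack: [78]
STORE_FAST t → t=78. Stack: []
LOAD_FAST t → push 78. Stack: [78]
RETURN_VALUE → return 78.

78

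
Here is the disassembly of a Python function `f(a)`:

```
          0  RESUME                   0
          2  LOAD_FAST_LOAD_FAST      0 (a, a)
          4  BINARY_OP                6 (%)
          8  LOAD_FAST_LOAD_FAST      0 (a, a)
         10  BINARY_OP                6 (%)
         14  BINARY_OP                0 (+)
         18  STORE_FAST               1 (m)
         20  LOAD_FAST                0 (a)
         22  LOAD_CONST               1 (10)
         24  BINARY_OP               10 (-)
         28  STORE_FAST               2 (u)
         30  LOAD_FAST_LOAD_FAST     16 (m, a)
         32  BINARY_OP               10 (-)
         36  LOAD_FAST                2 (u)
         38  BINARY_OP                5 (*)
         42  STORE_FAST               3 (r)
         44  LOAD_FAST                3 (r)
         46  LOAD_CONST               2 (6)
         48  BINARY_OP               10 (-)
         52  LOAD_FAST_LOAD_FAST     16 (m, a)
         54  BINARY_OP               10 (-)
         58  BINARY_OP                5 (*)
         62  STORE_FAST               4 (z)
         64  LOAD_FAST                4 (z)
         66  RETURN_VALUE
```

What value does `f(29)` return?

16153

LOAD_FAST_LOAD_FAST a,a → push 29,29. Stack: [29, 29]
BINARY_OP % → 29 % 29 = 0. Stack: [0]
LOAD_FAST_LOAD_FAST a,a → push 29,29. Stack: [0, 29, 29]
BINARY_OP % → 29 % 29 = 0. Stack: [0, 0]
BINARY_OP + → 0 + 0 = 0. Stack: [0]
STORE_FAST m → m=0. Stack: []
LOAD_FAST a → push 29. Stack: [29]
LOAD_CONST → push 10. Stack: [29, 10]
BINARY_OP - → 29 - 10 = 19. Stack: [19]
STORE_FAST u → u=19. Stack: []
LOAD_FAST_LOAD_FAST m,a → push 0,29. Stack: [0, 29]
BINARY_OP - → 0 - 29 = -29. Stack: [-29]
LOAD_FAST u → push 19. Stack: [-29, 19]
BINARY_OP * → -29 * 19 = -551. Stack: [-551]
STORE_FAST r → r=-551. Stack: []
LOAD_FAST r → push -551. Stack: [-551]
LOAD_CONST → push 6. Stack: [-551, 6]
BINARY_OP - → -551 - 6 = -557. Stack: [-557]
LOAD_FAST_LOAD_FAST m,a → push 0,29. Stack: [-557, 0, 29]
BINARY_OP - → 0 - 29 = -29. Stack: [-557, -29]
BINARY_OP * → -557 * -29 = 16153. Stack: [16153]
STORE_FAST z → z=16153. Stack: []
LOAD_FAST z → push 16153. Stack: [16153]
RETURN_VALUE → return 16153.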